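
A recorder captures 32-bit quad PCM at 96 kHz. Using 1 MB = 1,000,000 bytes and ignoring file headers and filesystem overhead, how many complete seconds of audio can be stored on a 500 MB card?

Uncompressed byte rate = 96,000 × 4 × 4 = 1,536,000 bytes/s.
Capacity = 500 × 1,000,000 = 500,000,000 bytes.
500,000,000 / 1,536,000 ≈ 325.52 s → 325 seconds.

325 seconds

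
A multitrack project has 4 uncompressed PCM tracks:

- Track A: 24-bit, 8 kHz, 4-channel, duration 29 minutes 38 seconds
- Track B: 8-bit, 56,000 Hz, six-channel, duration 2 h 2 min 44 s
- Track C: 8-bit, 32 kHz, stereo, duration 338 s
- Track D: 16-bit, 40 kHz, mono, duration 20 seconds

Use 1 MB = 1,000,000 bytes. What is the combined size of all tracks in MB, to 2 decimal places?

Track A: 29 minutes 38 seconds = 1,778 s; 8,000 × 1,778 × 3 × 4 = 170,688,000 bytes.
Track B: 2 h 2 min 44 s = 7,364 s; 56,000 × 7,364 × 1 × 6 = 2,474,304,000 bytes.
Track C: 32,000 × 338 × 1 × 2 = 21,632,000 bytes.
Track D: 40,000 × 20 × 2 × 1 = 1,600,000 bytes.
Total = 2,668,224,000 bytes = 2668.22 MB.

2668.22 MB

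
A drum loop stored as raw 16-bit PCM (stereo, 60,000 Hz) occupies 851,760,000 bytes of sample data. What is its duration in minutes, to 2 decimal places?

59.15 minutes

Byte rate = 60,000 × 2 × 2 = 240,000 bytes/s.
Duration = 851,760,000 / 240,000 = 3,549 s.
3,549 s / 60 = 59.15 minutes.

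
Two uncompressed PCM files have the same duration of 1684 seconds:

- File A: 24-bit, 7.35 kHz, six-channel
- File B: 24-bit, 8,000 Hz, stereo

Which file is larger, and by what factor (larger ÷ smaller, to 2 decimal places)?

File A, by a factor of 2.76

File A: 7,350 × 3 × 6 = 132,300 bytes/s.
File B: 8,000 × 3 × 2 = 48,000 bytes/s.
File A is larger; ratio = 222,793,200 / 80,832,000 = 2.76.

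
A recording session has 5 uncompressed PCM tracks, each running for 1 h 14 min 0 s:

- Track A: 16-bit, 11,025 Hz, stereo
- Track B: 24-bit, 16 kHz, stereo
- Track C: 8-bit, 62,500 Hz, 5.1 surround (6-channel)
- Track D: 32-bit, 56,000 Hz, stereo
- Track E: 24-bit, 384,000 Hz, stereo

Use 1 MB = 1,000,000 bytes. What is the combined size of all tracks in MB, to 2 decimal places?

1 h 14 min 0 s = 4,440 s.
Track A: 11,025 × 4,440 × 2 × 2 = 195,804,000 bytes.
Track B: 16,000 × 4,440 × 3 × 2 = 426,240,000 bytes.
Track C: 62,500 × 4,440 × 1 × 6 = 1,665,000,000 bytes.
Track D: 56,000 × 4,440 × 4 × 2 = 1,989,120,000 bytes.
Track E: 384,000 × 4,440 × 3 × 2 = 10,229,760,000 bytes.
Total = 14,505,924,000 bytes = 14505.92 MB.

14505.92 MB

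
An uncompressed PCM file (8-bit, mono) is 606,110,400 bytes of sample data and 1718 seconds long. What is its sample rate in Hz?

Bytes = sample_rate × seconds × bytes_per_sample × channels.
sample_rate = 606,110,400 / (1,718 × 1 × 1) = 606,110,400 / 1,718 = 352,800 Hz.

352,800 Hz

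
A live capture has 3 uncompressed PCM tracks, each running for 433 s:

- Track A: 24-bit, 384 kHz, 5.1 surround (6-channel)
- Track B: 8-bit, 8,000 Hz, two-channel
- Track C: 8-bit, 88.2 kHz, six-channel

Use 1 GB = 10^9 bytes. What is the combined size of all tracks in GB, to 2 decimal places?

Track A: 384,000 × 433 × 3 × 6 = 2,992,896,000 bytes.
Track B: 8,000 × 433 × 1 × 2 = 6,928,000 bytes.
Track C: 88,200 × 433 × 1 × 6 = 229,143,600 bytes.
Total = 3,228,967,600 bytes = 3.23 GB.

3.23 GB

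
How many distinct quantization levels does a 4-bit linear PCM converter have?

16 levels

2^4 = 16.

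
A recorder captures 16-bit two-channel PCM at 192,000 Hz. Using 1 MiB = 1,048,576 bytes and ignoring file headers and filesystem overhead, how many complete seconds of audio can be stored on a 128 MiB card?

174 seconds

Uncompressed byte rate = 192,000 × 2 × 2 = 768,000 bytes/s.
Capacity = 128 × 1,048,576 = 134,217,728 bytes.
134,217,728 / 768,000 ≈ 174.76 s → 174 seconds.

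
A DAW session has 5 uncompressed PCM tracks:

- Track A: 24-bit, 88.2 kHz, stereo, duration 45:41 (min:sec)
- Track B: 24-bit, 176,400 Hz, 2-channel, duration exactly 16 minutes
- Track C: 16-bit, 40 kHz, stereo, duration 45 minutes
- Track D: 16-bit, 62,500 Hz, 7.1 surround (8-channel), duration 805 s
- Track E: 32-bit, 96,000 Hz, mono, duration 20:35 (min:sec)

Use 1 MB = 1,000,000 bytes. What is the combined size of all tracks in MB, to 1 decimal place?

Track A: 45:41 (min:sec) = 2,741 s; 88,200 × 2,741 × 3 × 2 = 1,450,537,200 bytes.
Track B: exactly 16 minutes = 960 s; 176,400 × 960 × 3 × 2 = 1,016,064,000 bytes.
Track C: 45 minutes = 2,700 s; 40,000 × 2,700 × 2 × 2 = 432,000,000 bytes.
Track D: 62,500 × 805 × 2 × 8 = 805,000,000 bytes.
Track E: 20:35 (min:sec) = 1,235 s; 96,000 × 1,235 × 4 × 1 = 474,240,000 bytes.
Total = 4,177,841,200 bytes = 4177.8 MB.

4177.8 MB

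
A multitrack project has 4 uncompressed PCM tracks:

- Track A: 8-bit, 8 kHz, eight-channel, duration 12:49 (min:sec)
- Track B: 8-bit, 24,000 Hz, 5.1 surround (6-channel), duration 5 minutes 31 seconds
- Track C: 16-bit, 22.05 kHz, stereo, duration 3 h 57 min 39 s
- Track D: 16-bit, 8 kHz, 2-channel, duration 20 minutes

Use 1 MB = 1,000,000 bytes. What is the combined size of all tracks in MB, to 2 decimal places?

Track A: 12:49 (min:sec) = 769 s; 8,000 × 769 × 1 × 8 = 49,216,000 bytes.
Track B: 5 minutes 31 seconds = 331 s; 24,000 × 331 × 1 × 6 = 47,664,000 bytes.
Track C: 3 h 57 min 39 s = 14,259 s; 22,050 × 14,259 × 2 × 2 = 1,257,643,800 bytes.
Track D: 20 minutes = 1,200 s; 8,000 × 1,200 × 2 × 2 = 38,400,000 bytes.
Total = 1,392,923,800 bytes = 1392.92 MB.

1392.92 MB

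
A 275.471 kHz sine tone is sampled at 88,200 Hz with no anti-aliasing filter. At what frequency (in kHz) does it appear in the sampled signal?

10.871 kHz

Nyquist = 88,200/2 = 44,100 Hz; 275,471 Hz exceeds it.
Alias = |275,471 − 3×88,200| = |275,471 − 264,600| = 10,871 Hz = 10.871 kHz.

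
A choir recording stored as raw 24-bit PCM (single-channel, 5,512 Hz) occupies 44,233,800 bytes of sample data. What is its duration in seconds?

Byte rate = 5,512 × 3 × 1 = 16,536 bytes/s.
Duration = 44,233,800 / 16,536 = 2,675 s.

2,675 seconds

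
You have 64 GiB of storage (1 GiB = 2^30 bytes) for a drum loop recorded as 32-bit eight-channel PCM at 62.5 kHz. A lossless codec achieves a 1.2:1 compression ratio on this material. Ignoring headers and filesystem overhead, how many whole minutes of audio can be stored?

Uncompressed byte rate = 62,500 × 4 × 8 = 2,000,000 bytes/s.
After 1.2:1 compression, effective rate ≈ 1666666.67 bytes/s.
Capacity = 64 × 1,073,741,824 = 68,719,476,736 bytes.
68,719,476,736 / effective rate ≈ 41231.69 s → 687 minutes.

687 minutes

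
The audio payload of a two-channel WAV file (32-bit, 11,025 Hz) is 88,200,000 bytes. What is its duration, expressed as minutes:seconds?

Byte rate = 11,025 × 4 × 2 = 88,200 bytes/s.
Duration = 88,200,000 / 88,200 = 1,000 s.
1,000 s = 16:40.

16:40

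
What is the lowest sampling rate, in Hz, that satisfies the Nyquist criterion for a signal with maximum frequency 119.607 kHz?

Minimum sample rate = 2 × 119,607 Hz = 239,214 Hz.

239,214 Hz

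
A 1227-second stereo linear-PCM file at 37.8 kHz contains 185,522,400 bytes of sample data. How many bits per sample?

16 bits

Bytes per sample = 185,522,400 / (37,800 × 1,227 × 2) = 185,522,400 / 92,761,200 = 2.
Bit depth = 2 × 8 = 16 bits.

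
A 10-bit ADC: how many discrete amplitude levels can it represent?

1,024 levels

2^10 = 1,024.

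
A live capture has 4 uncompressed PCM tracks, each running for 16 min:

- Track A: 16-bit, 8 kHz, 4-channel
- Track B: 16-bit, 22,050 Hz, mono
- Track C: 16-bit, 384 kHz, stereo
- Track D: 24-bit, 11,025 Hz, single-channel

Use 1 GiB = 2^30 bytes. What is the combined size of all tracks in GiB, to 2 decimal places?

16 min = 960 s.
Track A: 8,000 × 960 × 2 × 4 = 61,440,000 bytes.
Track B: 22,050 × 960 × 2 × 1 = 42,336,000 bytes.
Track C: 384,000 × 960 × 2 × 2 = 1,474,560,000 bytes.
Track D: 11,025 × 960 × 3 × 1 = 31,752,000 bytes.
Total = 1,610,088,000 bytes = 1.50 GiB.

1.50 GiB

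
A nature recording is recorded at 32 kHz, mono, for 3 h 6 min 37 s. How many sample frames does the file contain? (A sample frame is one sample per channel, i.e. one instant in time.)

3 h 6 min 37 s = 11,197 s.
32,000 samples/s × 11,197 s = 358,304,000 frames.

358,304,000 sample frames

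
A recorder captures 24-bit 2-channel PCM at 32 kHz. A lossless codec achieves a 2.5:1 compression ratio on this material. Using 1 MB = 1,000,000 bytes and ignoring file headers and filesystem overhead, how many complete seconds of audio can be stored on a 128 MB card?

Uncompressed byte rate = 32,000 × 3 × 2 = 192,000 bytes/s.
After 2.5:1 compression, effective rate ≈ 76800 bytes/s.
Capacity = 128 × 1,000,000 = 128,000,000 bytes.
128,000,000 / effective rate ≈ 1666.67 s → 1,666 seconds.

1,666 seconds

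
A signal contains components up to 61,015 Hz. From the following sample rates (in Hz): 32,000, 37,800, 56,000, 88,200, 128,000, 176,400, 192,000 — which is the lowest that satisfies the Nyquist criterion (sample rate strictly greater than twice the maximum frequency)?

128,000 Hz

Need sample rate > 2 × 61,015 = 122,030 Hz.
Lowest listed rate above 122,030 Hz is 128,000 Hz.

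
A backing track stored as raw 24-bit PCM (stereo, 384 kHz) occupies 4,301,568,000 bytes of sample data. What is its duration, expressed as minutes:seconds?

31:07

Byte rate = 384,000 × 3 × 2 = 2,304,000 bytes/s.
Duration = 4,301,568,000 / 2,304,000 = 1,867 s.
1,867 s = 31:07.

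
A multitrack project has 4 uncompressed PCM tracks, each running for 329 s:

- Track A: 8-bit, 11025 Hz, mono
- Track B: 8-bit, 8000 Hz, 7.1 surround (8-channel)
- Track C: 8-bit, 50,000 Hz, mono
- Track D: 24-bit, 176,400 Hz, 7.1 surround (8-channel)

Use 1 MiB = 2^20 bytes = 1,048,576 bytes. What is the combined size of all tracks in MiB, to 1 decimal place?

Track A: 11,025 × 329 × 1 × 1 = 3,627,225 bytes.
Track B: 8,000 × 329 × 1 × 8 = 21,056,000 bytes.
Track C: 50,000 × 329 × 1 × 1 = 16,450,000 bytes.
Track D: 176,400 × 329 × 3 × 8 = 1,392,854,400 bytes.
Total = 1,433,987,625 bytes = 1367.6 MiB.

1367.6 MiB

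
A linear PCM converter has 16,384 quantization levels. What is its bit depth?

14 bits

log2(16,384) = 14.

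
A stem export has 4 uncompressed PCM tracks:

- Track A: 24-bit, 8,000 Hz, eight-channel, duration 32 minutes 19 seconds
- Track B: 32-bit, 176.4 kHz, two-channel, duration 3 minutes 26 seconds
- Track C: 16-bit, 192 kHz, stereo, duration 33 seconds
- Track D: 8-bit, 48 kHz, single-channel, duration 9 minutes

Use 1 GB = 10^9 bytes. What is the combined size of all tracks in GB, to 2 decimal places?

0.71 GB

Track A: 32 minutes 19 seconds = 1,939 s; 8,000 × 1,939 × 3 × 8 = 372,288,000 bytes.
Track B: 3 minutes 26 seconds = 206 s; 176,400 × 206 × 4 × 2 = 290,707,200 bytes.
Track C: 192,000 × 33 × 2 × 2 = 25,344,000 bytes.
Track D: 9 minutes = 540 s; 48,000 × 540 × 1 × 1 = 25,920,000 bytes.
Total = 714,259,200 bytes = 0.71 GB.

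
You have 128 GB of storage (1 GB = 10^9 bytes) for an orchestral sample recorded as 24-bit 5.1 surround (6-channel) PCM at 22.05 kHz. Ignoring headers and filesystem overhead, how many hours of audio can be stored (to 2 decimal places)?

89.58 hours

Uncompressed byte rate = 22,050 × 3 × 6 = 396,900 bytes/s.
Capacity = 128 × 1,000,000,000 = 128,000,000,000 bytes.
128,000,000,000 / 396,900 ≈ 322499.37 s → 89.58 hours.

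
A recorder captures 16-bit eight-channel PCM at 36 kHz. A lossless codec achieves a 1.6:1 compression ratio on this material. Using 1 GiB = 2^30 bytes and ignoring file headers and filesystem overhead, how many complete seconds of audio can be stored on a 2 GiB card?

Uncompressed byte rate = 36,000 × 2 × 8 = 576,000 bytes/s.
After 1.6:1 compression, effective rate ≈ 360000 bytes/s.
Capacity = 2 × 1,073,741,824 = 2,147,483,648 bytes.
2,147,483,648 / effective rate ≈ 5965.23 s → 5,965 seconds.

5,965 seconds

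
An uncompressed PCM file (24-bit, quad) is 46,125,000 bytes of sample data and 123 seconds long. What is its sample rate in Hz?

Bytes = sample_rate × seconds × bytes_per_sample × channels.
sample_rate = 46,125,000 / (123 × 3 × 4) = 46,125,000 / 1,476 = 31,250 Hz.

31,250 Hz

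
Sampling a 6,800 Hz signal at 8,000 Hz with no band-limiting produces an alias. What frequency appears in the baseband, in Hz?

Nyquist = 8,000/2 = 4,000 Hz; 6,800 Hz exceeds it.
Alias = |6,800 − 1×8,000| = |6,800 − 8,000| = 1,200 Hz.

1,200 Hz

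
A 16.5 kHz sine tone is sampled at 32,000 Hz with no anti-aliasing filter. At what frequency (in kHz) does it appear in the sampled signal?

15.5 kHz

Nyquist = 32,000/2 = 16,000 Hz; 16,500 Hz exceeds it.
Alias = |16,500 − 1×32,000| = |16,500 − 32,000| = 15,500 Hz = 15.5 kHz.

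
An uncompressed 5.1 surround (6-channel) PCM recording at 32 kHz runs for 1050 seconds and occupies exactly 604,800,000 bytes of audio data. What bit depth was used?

Bytes per sample = 604,800,000 / (32,000 × 1,050 × 6) = 604,800,000 / 201,600,000 = 3.
Bit depth = 3 × 8 = 24 bits.

24 bits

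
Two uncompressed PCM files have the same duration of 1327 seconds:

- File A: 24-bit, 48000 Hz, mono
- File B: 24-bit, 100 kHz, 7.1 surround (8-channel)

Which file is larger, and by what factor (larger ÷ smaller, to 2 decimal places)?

File B, by a factor of 16.67

File A: 48,000 × 3 × 1 = 144,000 bytes/s.
File B: 100,000 × 3 × 8 = 2,400,000 bytes/s.
File B is larger; ratio = 3,184,800,000 / 191,088,000 = 16.67.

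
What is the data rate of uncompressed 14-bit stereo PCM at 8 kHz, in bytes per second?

28,000 bytes/s

Bit rate = 8,000 × 14 × 2 = 224,000 bits/s.
224,000 / 8 = 28,000 bytes/s.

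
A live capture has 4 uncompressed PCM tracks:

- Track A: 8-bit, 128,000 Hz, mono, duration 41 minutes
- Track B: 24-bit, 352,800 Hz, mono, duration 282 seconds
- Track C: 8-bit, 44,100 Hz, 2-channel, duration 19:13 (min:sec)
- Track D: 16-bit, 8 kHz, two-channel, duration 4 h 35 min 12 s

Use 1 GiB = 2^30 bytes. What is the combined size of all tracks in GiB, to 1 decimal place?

Track A: 41 minutes = 2,460 s; 128,000 × 2,460 × 1 × 1 = 314,880,000 bytes.
Track B: 352,800 × 282 × 3 × 1 = 298,468,800 bytes.
Track C: 19:13 (min:sec) = 1,153 s; 44,100 × 1,153 × 1 × 2 = 101,694,600 bytes.
Track D: 4 h 35 min 12 s = 16,512 s; 8,000 × 16,512 × 2 × 2 = 528,384,000 bytes.
Total = 1,243,427,400 bytes = 1.2 GiB.

1.2 GiB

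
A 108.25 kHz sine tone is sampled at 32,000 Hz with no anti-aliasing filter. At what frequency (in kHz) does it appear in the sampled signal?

12.25 kHz

Nyquist = 32,000/2 = 16,000 Hz; 108,250 Hz exceeds it.
Alias = |108,250 − 3×32,000| = |108,250 − 96,000| = 12,250 Hz = 12.25 kHz.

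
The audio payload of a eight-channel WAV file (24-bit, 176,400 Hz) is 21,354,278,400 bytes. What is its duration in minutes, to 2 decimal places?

Byte rate = 176,400 × 3 × 8 = 4,233,600 bytes/s.
Duration = 21,354,278,400 / 4,233,600 = 5,044 s.
5,044 s / 60 = 84.07 minutes.

84.07 minutes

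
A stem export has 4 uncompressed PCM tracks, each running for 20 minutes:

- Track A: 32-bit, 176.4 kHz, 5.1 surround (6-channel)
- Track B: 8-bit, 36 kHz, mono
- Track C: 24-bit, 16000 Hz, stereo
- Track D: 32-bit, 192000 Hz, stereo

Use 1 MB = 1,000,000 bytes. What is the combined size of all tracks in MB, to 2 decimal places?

7081.92 MB

20 minutes = 1,200 s.
Track A: 176,400 × 1,200 × 4 × 6 = 5,080,320,000 bytes.
Track B: 36,000 × 1,200 × 1 × 1 = 43,200,000 bytes.
Track C: 16,000 × 1,200 × 3 × 2 = 115,200,000 bytes.
Track D: 192,000 × 1,200 × 4 × 2 = 1,843,200,000 bytes.
Total = 7,081,920,000 bytes = 7081.92 MB.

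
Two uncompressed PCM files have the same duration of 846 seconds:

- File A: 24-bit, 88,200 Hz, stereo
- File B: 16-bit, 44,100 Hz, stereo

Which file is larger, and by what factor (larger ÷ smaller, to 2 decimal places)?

File A, by a factor of 3.00

File A: 88,200 × 3 × 2 = 529,200 bytes/s.
File B: 44,100 × 2 × 2 = 176,400 bytes/s.
File A is larger; ratio = 447,703,200 / 149,234,400 = 3.00.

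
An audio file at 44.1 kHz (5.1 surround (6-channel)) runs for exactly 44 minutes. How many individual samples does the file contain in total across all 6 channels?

exactly 44 minutes = 2,640 s.
44,100 × 2,640 s × 6 ch = 698,544,000 samples.

698,544,000 samples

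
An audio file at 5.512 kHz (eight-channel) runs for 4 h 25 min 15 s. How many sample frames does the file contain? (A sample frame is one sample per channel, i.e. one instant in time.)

87,723,480 sample frames

4 h 25 min 15 s = 15,915 s.
5,512 samples/s × 15,915 s = 87,723,480 frames.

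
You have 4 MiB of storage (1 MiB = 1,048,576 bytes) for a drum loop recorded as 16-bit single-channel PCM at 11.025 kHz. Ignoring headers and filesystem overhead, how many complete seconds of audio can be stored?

190 seconds

Uncompressed byte rate = 11,025 × 2 × 1 = 22,050 bytes/s.
Capacity = 4 × 1,048,576 = 4,194,304 bytes.
4,194,304 / 22,050 ≈ 190.22 s → 190 seconds.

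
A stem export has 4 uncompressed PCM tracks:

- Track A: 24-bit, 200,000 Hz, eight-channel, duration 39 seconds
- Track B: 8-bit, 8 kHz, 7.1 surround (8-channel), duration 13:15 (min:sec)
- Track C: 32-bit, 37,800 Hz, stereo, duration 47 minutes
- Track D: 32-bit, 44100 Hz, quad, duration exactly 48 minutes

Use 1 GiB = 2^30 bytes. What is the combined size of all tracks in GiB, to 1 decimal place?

Track A: 200,000 × 39 × 3 × 8 = 187,200,000 bytes.
Track B: 13:15 (min:sec) = 795 s; 8,000 × 795 × 1 × 8 = 50,880,000 bytes.
Track C: 47 minutes = 2,820 s; 37,800 × 2,820 × 4 × 2 = 852,768,000 bytes.
Track D: exactly 48 minutes = 2,880 s; 44,100 × 2,880 × 4 × 4 = 2,032,128,000 bytes.
Total = 3,122,976,000 bytes = 2.9 GiB.

2.9 GiB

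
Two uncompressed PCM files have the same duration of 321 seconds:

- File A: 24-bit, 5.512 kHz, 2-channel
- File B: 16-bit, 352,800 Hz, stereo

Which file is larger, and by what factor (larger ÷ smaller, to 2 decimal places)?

File A: 5,512 × 3 × 2 = 33,072 bytes/s.
File B: 352,800 × 2 × 2 = 1,411,200 bytes/s.
File B is larger; ratio = 452,995,200 / 10,616,112 = 42.67.

File B, by a factor of 42.67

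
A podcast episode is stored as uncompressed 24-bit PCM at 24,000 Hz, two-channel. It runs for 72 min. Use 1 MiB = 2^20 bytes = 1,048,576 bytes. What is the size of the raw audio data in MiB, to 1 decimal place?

593.3 MiB

Duration = 72 min = 4,320 s.
Bytes = 24,000 samples/s × 4,320 s × 3 bytes/sample × 2 ch = 622,080,000 bytes.
622,080,000 / 1,048,576 = 593.3 MiB.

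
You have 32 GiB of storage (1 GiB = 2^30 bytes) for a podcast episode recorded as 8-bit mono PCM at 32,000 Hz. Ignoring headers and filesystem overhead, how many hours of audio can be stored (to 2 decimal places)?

Uncompressed byte rate = 32,000 × 1 × 1 = 32,000 bytes/s.
Capacity = 32 × 1,073,741,824 = 34,359,738,368 bytes.
34,359,738,368 / 32,000 ≈ 1073741.82 s → 298.26 hours.

298.26 hours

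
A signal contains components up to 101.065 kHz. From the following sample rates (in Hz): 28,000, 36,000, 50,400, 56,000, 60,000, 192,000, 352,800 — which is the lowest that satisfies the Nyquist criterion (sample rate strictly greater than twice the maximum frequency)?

352,800 Hz

Need sample rate > 2 × 101,065 = 202,130 Hz.
Lowest listed rate above 202,130 Hz is 352,800 Hz.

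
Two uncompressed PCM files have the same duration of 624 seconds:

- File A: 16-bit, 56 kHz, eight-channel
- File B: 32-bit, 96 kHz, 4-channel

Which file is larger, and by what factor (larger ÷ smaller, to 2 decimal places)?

File A: 56,000 × 2 × 8 = 896,000 bytes/s.
File B: 96,000 × 4 × 4 = 1,536,000 bytes/s.
File B is larger; ratio = 958,464,000 / 559,104,000 = 1.71.

File B, by a factor of 1.71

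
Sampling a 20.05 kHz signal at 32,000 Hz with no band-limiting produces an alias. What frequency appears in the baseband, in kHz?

11.95 kHz

Nyquist = 32,000/2 = 16,000 Hz; 20,050 Hz exceeds it.
Alias = |20,050 − 1×32,000| = |20,050 − 32,000| = 11,950 Hz = 11.95 kHz.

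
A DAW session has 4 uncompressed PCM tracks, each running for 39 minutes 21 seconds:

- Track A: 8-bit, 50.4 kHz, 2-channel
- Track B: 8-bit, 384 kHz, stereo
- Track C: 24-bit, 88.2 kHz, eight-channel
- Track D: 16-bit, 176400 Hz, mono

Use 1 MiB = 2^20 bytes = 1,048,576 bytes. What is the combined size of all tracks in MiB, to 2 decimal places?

7516.83 MiB

39 minutes 21 seconds = 2,361 s.
Track A: 50,400 × 2,361 × 1 × 2 = 237,988,800 bytes.
Track B: 384,000 × 2,361 × 1 × 2 = 1,813,248,000 bytes.
Track C: 88,200 × 2,361 × 3 × 8 = 4,997,764,800 bytes.
Track D: 176,400 × 2,361 × 2 × 1 = 832,960,800 bytes.
Total = 7,881,962,400 bytes = 7516.83 MiB.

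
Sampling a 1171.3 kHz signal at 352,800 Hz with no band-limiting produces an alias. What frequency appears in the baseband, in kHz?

Nyquist = 352,800/2 = 176,400 Hz; 1,171,300 Hz exceeds it.
Alias = |1,171,300 − 3×352,800| = |1,171,300 − 1,058,400| = 112,900 Hz = 112.9 kHz.

112.9 kHz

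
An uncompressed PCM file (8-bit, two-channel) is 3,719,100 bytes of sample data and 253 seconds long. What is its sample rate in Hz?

7,350 Hz

Bytes = sample_rate × seconds × bytes_per_sample × channels.
sample_rate = 3,719,100 / (253 × 1 × 2) = 3,719,100 / 506 = 7,350 Hz.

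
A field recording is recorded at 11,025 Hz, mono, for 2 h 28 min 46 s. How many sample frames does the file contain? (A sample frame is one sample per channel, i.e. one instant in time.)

2 h 28 min 46 s = 8,926 s.
11,025 samples/s × 8,926 s = 98,409,150 frames.

98,409,150 sample frames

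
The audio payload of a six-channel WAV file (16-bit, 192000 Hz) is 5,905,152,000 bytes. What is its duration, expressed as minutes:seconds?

Byte rate = 192,000 × 2 × 6 = 2,304,000 bytes/s.
Duration = 5,905,152,000 / 2,304,000 = 2,563 s.
2,563 s = 42:43.

42:43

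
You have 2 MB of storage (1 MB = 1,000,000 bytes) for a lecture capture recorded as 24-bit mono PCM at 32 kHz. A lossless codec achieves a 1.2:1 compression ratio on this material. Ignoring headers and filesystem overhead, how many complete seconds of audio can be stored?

25 seconds

Uncompressed byte rate = 32,000 × 3 × 1 = 96,000 bytes/s.
After 1.2:1 compression, effective rate ≈ 80000 bytes/s.
Capacity = 2 × 1,000,000 = 2,000,000 bytes.
2,000,000 / effective rate ≈ 25 s → 25 seconds.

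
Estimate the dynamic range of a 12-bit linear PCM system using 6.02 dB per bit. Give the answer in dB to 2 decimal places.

72.24 dB

12 × 6.02 = 72.24 dB.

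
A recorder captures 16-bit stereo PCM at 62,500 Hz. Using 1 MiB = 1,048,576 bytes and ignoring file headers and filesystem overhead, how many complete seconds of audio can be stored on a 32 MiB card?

Uncompressed byte rate = 62,500 × 2 × 2 = 250,000 bytes/s.
Capacity = 32 × 1,048,576 = 33,554,432 bytes.
33,554,432 / 250,000 ≈ 134.22 s → 134 seconds.

134 seconds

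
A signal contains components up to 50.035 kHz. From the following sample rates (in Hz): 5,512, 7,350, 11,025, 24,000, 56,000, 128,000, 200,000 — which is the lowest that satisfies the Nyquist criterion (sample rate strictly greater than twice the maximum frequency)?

Need sample rate > 2 × 50,035 = 100,070 Hz.
Lowest listed rate above 100,070 Hz is 128,000 Hz.

128,000 Hz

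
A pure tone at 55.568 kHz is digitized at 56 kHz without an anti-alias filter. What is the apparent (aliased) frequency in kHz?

0.432 kHz

Nyquist = 56,000/2 = 28,000 Hz; 55,568 Hz exceeds it.
Alias = |55,568 − 1×56,000| = |55,568 − 56,000| = 432 Hz = 0.432 kHz.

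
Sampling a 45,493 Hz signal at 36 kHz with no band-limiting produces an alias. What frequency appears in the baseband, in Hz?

Nyquist = 36,000/2 = 18,000 Hz; 45,493 Hz exceeds it.
Alias = |45,493 − 1×36,000| = |45,493 − 36,000| = 9,493 Hz.

9,493 Hz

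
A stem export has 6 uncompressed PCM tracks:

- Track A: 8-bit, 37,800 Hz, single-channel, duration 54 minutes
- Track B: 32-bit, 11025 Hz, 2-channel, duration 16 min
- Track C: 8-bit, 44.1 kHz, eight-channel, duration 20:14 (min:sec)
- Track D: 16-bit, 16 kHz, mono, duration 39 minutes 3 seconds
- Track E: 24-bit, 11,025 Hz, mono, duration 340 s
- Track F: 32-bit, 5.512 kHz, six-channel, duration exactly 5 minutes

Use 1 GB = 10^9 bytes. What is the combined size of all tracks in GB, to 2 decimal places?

0.76 GB

Track A: 54 minutes = 3,240 s; 37,800 × 3,240 × 1 × 1 = 122,472,000 bytes.
Track B: 16 min = 960 s; 11,025 × 960 × 4 × 2 = 84,672,000 bytes.
Track C: 20:14 (min:sec) = 1,214 s; 44,100 × 1,214 × 1 × 8 = 428,299,200 bytes.
Track D: 39 minutes 3 seconds = 2,343 s; 16,000 × 2,343 × 2 × 1 = 74,976,000 bytes.
Track E: 11,025 × 340 × 3 × 1 = 11,245,500 bytes.
Track F: exactly 5 minutes = 300 s; 5,512 × 300 × 4 × 6 = 39,686,400 bytes.
Total = 761,351,100 bytes = 0.76 GB.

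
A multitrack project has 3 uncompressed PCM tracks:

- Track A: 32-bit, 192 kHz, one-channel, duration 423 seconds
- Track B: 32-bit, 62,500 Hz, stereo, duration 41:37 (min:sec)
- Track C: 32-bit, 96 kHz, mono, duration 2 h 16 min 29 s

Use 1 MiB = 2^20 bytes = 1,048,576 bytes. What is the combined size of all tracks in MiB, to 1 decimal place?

4499.4 MiB

Track A: 192,000 × 423 × 4 × 1 = 324,864,000 bytes.
Track B: 41:37 (min:sec) = 2,497 s; 62,500 × 2,497 × 4 × 2 = 1,248,500,000 bytes.
Track C: 2 h 16 min 29 s = 8,189 s; 96,000 × 8,189 × 4 × 1 = 3,144,576,000 bytes.
Total = 4,717,940,000 bytes = 4499.4 MiB.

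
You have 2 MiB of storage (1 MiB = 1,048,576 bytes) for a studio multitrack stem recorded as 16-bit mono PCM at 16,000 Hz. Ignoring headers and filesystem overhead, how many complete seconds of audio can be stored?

65 seconds

Uncompressed byte rate = 16,000 × 2 × 1 = 32,000 bytes/s.
Capacity = 2 × 1,048,576 = 2,097,152 bytes.
2,097,152 / 32,000 ≈ 65.54 s → 65 seconds.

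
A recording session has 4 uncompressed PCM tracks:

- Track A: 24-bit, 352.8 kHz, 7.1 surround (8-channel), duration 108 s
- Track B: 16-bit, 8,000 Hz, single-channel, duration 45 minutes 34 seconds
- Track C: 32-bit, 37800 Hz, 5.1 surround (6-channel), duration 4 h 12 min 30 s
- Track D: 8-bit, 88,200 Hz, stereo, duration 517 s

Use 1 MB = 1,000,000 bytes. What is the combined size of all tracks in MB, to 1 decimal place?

14793.5 MB

Track A: 352,800 × 108 × 3 × 8 = 914,457,600 bytes.
Track B: 45 minutes 34 seconds = 2,734 s; 8,000 × 2,734 × 2 × 1 = 43,744,000 bytes.
Track C: 4 h 12 min 30 s = 15,150 s; 37,800 × 15,150 × 4 × 6 = 13,744,080,000 bytes.
Track D: 88,200 × 517 × 1 × 2 = 91,198,800 bytes.
Total = 14,793,480,400 bytes = 14793.5 MB.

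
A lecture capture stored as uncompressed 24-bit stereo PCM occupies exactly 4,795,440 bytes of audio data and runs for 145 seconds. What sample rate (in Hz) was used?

5,512 Hz

Bytes = sample_rate × seconds × bytes_per_sample × channels.
sample_rate = 4,795,440 / (145 × 3 × 2) = 4,795,440 / 870 = 5,512 Hz.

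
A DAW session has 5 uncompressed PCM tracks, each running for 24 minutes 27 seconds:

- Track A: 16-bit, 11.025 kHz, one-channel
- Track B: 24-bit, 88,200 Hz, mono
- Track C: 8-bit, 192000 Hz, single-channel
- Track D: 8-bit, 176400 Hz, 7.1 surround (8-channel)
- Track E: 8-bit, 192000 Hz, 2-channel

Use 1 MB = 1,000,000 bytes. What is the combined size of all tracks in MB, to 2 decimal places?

3335.74 MB

24 minutes 27 seconds = 1,467 s.
Track A: 11,025 × 1,467 × 2 × 1 = 32,347,350 bytes.
Track B: 88,200 × 1,467 × 3 × 1 = 388,168,200 bytes.
Track C: 192,000 × 1,467 × 1 × 1 = 281,664,000 bytes.
Track D: 176,400 × 1,467 × 1 × 8 = 2,070,230,400 bytes.
Track E: 192,000 × 1,467 × 1 × 2 = 563,328,000 bytes.
Total = 3,335,737,950 bytes = 3335.74 MB.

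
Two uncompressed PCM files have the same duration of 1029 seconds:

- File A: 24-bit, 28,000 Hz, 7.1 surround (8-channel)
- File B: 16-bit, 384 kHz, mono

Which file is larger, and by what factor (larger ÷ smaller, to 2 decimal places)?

File B, by a factor of 1.14

File A: 28,000 × 3 × 8 = 672,000 bytes/s.
File B: 384,000 × 2 × 1 = 768,000 bytes/s.
File B is larger; ratio = 790,272,000 / 691,488,000 = 1.14.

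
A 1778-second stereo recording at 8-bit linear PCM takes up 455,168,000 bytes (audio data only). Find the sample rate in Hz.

Bytes = sample_rate × seconds × bytes_per_sample × channels.
sample_rate = 455,168,000 / (1,778 × 1 × 2) = 455,168,000 / 3,556 = 128,000 Hz.

128,000 Hz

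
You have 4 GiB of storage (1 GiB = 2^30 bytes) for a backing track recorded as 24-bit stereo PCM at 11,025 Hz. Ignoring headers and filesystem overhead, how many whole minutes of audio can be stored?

1,082 minutes

Uncompressed byte rate = 11,025 × 3 × 2 = 66,150 bytes/s.
Capacity = 4 × 1,073,741,824 = 4,294,967,296 bytes.
4,294,967,296 / 66,150 ≈ 64927.7 s → 1,082 minutes.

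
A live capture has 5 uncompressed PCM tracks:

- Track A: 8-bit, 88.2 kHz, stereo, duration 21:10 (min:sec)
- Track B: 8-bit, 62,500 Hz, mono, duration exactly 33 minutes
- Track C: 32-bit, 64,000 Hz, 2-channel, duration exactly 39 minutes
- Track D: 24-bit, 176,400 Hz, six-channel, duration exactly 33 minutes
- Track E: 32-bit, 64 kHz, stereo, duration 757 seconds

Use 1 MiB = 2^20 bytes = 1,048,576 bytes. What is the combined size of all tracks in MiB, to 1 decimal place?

7839.5 MiB

Track A: 21:10 (min:sec) = 1,270 s; 88,200 × 1,270 × 1 × 2 = 224,028,000 bytes.
Track B: exactly 33 minutes = 1,980 s; 62,500 × 1,980 × 1 × 1 = 123,750,000 bytes.
Track C: exactly 39 minutes = 2,340 s; 64,000 × 2,340 × 4 × 2 = 1,198,080,000 bytes.
Track D: exactly 33 minutes = 1,980 s; 176,400 × 1,980 × 3 × 6 = 6,286,896,000 bytes.
Track E: 64,000 × 757 × 4 × 2 = 387,584,000 bytes.
Total = 8,220,338,000 bytes = 7839.5 MiB.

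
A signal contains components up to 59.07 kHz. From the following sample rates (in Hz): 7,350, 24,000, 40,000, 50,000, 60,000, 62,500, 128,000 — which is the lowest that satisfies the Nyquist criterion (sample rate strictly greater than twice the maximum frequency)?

Need sample rate > 2 × 59,070 = 118,140 Hz.
Lowest listed rate above 118,140 Hz is 128,000 Hz.

128,000 Hz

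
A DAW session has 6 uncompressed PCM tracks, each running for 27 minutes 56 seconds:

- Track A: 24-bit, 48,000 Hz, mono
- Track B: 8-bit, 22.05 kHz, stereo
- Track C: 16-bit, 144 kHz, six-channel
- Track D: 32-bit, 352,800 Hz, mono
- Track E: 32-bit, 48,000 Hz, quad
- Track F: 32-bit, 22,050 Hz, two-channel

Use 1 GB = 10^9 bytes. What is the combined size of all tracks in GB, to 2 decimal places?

7.16 GB

27 minutes 56 seconds = 1,676 s.
Track A: 48,000 × 1,676 × 3 × 1 = 241,344,000 bytes.
Track B: 22,050 × 1,676 × 1 × 2 = 73,911,600 bytes.
Track C: 144,000 × 1,676 × 2 × 6 = 2,896,128,000 bytes.
Track D: 352,800 × 1,676 × 4 × 1 = 2,365,171,200 bytes.
Track E: 48,000 × 1,676 × 4 × 4 = 1,287,168,000 bytes.
Track F: 22,050 × 1,676 × 4 × 2 = 295,646,400 bytes.
Total = 7,159,369,200 bytes = 7.16 GB.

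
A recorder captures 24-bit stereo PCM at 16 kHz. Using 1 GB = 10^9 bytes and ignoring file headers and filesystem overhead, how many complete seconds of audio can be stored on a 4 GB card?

Uncompressed byte rate = 16,000 × 3 × 2 = 96,000 bytes/s.
Capacity = 4 × 1,000,000,000 = 4,000,000,000 bytes.
4,000,000,000 / 96,000 ≈ 41666.67 s → 41,666 seconds.

41,666 seconds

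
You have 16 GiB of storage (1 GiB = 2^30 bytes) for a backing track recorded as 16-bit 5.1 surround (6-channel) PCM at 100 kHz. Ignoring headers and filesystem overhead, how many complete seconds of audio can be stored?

Uncompressed byte rate = 100,000 × 2 × 6 = 1,200,000 bytes/s.
Capacity = 16 × 1,073,741,824 = 17,179,869,184 bytes.
17,179,869,184 / 1,200,000 ≈ 14316.56 s → 14,316 seconds.

14,316 seconds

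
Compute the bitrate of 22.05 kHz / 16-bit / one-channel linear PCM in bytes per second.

44,100 bytes/s

Bit rate = 22,050 × 16 × 1 = 352,800 bits/s.
352,800 / 8 = 44,100 bytes/s.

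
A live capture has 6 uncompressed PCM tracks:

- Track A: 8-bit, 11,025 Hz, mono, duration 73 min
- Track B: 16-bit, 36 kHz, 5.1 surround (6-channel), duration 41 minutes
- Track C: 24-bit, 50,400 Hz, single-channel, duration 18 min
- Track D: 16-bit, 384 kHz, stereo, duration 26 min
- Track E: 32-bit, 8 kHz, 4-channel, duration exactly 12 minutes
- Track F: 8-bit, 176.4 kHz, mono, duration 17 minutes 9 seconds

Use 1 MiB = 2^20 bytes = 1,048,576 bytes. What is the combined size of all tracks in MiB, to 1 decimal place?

Track A: 73 min = 4,380 s; 11,025 × 4,380 × 1 × 1 = 48,289,500 bytes.
Track B: 41 minutes = 2,460 s; 36,000 × 2,460 × 2 × 6 = 1,062,720,000 bytes.
Track C: 18 min = 1,080 s; 50,400 × 1,080 × 3 × 1 = 163,296,000 bytes.
Track D: 26 min = 1,560 s; 384,000 × 1,560 × 2 × 2 = 2,396,160,000 bytes.
Track E: exactly 12 minutes = 720 s; 8,000 × 720 × 4 × 4 = 92,160,000 bytes.
Track F: 17 minutes 9 seconds = 1,029 s; 176,400 × 1,029 × 1 × 1 = 181,515,600 bytes.
Total = 3,944,141,100 bytes = 3761.4 MiB.

3761.4 MiB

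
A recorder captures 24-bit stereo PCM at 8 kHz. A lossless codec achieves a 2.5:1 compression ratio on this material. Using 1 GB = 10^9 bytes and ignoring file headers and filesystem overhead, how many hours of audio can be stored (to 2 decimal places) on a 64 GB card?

925.93 hours

Uncompressed byte rate = 8,000 × 3 × 2 = 48,000 bytes/s.
After 2.5:1 compression, effective rate ≈ 19200 bytes/s.
Capacity = 64 × 1,000,000,000 = 64,000,000,000 bytes.
64,000,000,000 / effective rate ≈ 3333333.33 s → 925.93 hours.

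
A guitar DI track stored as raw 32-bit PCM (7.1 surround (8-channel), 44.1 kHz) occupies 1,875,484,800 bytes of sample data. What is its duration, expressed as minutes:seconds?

Byte rate = 44,100 × 4 × 8 = 1,411,200 bytes/s.
Duration = 1,875,484,800 / 1,411,200 = 1,329 s.
1,329 s = 22:09.

22:09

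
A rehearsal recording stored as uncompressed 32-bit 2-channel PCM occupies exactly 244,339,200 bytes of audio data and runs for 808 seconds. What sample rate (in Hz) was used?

Bytes = sample_rate × seconds × bytes_per_sample × channels.
sample_rate = 244,339,200 / (808 × 4 × 2) = 244,339,200 / 6,464 = 37,800 Hz.

37,800 Hz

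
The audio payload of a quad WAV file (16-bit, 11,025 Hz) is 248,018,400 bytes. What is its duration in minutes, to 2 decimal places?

Byte rate = 11,025 × 2 × 4 = 88,200 bytes/s.
Duration = 248,018,400 / 88,200 = 2,812 s.
2,812 s / 60 = 46.87 minutes.

46.87 minutes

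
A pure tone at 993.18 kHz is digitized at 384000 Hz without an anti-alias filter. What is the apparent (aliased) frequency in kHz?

158.82 kHz

Nyquist = 384,000/2 = 192,000 Hz; 993,180 Hz exceeds it.
Alias = |993,180 − 3×384,000| = |993,180 − 1,152,000| = 158,820 Hz = 158.82 kHz.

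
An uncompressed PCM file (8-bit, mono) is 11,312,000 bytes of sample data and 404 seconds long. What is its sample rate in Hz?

Bytes = sample_rate × seconds × bytes_per_sample × channels.
sample_rate = 11,312,000 / (404 × 1 × 1) = 11,312,000 / 404 = 28,000 Hz.

28,000 Hz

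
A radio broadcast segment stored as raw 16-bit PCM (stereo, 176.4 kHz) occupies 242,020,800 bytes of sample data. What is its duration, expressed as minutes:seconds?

5:43

Byte rate = 176,400 × 2 × 2 = 705,600 bytes/s.
Duration = 242,020,800 / 705,600 = 343 s.
343 s = 5:43.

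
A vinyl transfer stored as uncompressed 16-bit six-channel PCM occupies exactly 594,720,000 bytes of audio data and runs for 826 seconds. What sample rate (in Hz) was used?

Bytes = sample_rate × seconds × bytes_per_sample × channels.
sample_rate = 594,720,000 / (826 × 2 × 6) = 594,720,000 / 9,912 = 60,000 Hz.

60,000 Hz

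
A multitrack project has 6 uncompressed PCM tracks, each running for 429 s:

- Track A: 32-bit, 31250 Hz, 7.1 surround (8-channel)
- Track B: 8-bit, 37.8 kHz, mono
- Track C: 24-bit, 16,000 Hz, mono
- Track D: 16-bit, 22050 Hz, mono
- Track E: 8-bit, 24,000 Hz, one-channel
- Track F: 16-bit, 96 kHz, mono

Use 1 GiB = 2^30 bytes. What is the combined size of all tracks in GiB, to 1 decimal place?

0.5 GiB

Track A: 31,250 × 429 × 4 × 8 = 429,000,000 bytes.
Track B: 37,800 × 429 × 1 × 1 = 16,216,200 bytes.
Track C: 16,000 × 429 × 3 × 1 = 20,592,000 bytes.
Track D: 22,050 × 429 × 2 × 1 = 18,918,900 bytes.
Track E: 24,000 × 429 × 1 × 1 = 10,296,000 bytes.
Track F: 96,000 × 429 × 2 × 1 = 82,368,000 bytes.
Total = 577,391,100 bytes = 0.5 GiB.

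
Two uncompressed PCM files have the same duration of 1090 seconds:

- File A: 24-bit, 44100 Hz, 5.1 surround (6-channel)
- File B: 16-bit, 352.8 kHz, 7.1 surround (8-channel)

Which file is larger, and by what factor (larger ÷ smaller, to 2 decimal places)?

File B, by a factor of 7.11

File A: 44,100 × 3 × 6 = 793,800 bytes/s.
File B: 352,800 × 2 × 8 = 5,644,800 bytes/s.
File B is larger; ratio = 6,152,832,000 / 865,242,000 = 7.11.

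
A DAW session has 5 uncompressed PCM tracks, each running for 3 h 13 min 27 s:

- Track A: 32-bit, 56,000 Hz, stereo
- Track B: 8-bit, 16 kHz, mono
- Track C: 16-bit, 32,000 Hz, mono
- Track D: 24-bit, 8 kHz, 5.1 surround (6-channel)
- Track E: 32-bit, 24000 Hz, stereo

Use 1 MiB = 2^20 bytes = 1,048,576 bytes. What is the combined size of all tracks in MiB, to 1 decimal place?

9563.9 MiB

3 h 13 min 27 s = 11,607 s.
Track A: 56,000 × 11,607 × 4 × 2 = 5,199,936,000 bytes.
Track B: 16,000 × 11,607 × 1 × 1 = 185,712,000 bytes.
Track C: 32,000 × 11,607 × 2 × 1 = 742,848,000 bytes.
Track D: 8,000 × 11,607 × 3 × 6 = 1,671,408,000 bytes.
Track E: 24,000 × 11,607 × 4 × 2 = 2,228,544,000 bytes.
Total = 10,028,448,000 bytes = 9563.9 MiB.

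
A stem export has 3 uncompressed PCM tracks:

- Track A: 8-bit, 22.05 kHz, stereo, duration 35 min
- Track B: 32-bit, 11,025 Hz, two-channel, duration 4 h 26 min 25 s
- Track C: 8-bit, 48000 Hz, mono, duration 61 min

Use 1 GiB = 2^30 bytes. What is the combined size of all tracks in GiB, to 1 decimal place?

1.6 GiB

Track A: 35 min = 2,100 s; 22,050 × 2,100 × 1 × 2 = 92,610,000 bytes.
Track B: 4 h 26 min 25 s = 15,985 s; 11,025 × 15,985 × 4 × 2 = 1,409,877,000 bytes.
Track C: 61 min = 3,660 s; 48,000 × 3,660 × 1 × 1 = 175,680,000 bytes.
Total = 1,678,167,000 bytes = 1.6 GiB.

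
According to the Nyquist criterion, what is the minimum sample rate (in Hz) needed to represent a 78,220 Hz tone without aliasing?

156,440 Hz

Minimum sample rate = 2 × 78,220 Hz = 156,440 Hz.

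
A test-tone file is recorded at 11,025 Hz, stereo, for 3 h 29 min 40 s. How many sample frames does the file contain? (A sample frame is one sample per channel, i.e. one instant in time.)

3 h 29 min 40 s = 12,580 s.
11,025 samples/s × 12,580 s = 138,694,500 frames.

138,694,500 sample frames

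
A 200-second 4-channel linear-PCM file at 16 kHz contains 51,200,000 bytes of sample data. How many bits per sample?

32 bits

Bytes per sample = 51,200,000 / (16,000 × 200 × 4) = 51,200,000 / 12,800,000 = 4.
Bit depth = 4 × 8 = 32 bits.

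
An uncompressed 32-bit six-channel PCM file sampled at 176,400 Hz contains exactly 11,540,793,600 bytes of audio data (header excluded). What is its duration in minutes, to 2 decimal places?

45.43 minutes

Byte rate = 176,400 × 4 × 6 = 4,233,600 bytes/s.
Duration = 11,540,793,600 / 4,233,600 = 2,726 s.
2,726 s / 60 = 45.43 minutes.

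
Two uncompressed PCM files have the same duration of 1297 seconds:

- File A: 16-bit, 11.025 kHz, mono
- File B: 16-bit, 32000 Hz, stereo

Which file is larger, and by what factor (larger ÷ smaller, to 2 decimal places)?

File A: 11,025 × 2 × 1 = 22,050 bytes/s.
File B: 32,000 × 2 × 2 = 128,000 bytes/s.
File B is larger; ratio = 166,016,000 / 28,598,850 = 5.80.

File B, by a factor of 5.80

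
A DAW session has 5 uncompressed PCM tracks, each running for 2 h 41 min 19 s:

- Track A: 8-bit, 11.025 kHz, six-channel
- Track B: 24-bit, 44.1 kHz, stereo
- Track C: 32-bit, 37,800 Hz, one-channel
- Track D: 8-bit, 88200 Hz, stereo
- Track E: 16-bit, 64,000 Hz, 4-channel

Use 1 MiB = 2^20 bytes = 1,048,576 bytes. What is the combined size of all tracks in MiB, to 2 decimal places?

2 h 41 min 19 s = 9,679 s.
Track A: 11,025 × 9,679 × 1 × 6 = 640,265,850 bytes.
Track B: 44,100 × 9,679 × 3 × 2 = 2,561,063,400 bytes.
Track C: 37,800 × 9,679 × 4 × 1 = 1,463,464,800 bytes.
Track D: 88,200 × 9,679 × 1 × 2 = 1,707,375,600 bytes.
Track E: 64,000 × 9,679 × 2 × 4 = 4,955,648,000 bytes.
Total = 11,327,817,650 bytes = 10803.05 MiB.

10803.05 MiB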